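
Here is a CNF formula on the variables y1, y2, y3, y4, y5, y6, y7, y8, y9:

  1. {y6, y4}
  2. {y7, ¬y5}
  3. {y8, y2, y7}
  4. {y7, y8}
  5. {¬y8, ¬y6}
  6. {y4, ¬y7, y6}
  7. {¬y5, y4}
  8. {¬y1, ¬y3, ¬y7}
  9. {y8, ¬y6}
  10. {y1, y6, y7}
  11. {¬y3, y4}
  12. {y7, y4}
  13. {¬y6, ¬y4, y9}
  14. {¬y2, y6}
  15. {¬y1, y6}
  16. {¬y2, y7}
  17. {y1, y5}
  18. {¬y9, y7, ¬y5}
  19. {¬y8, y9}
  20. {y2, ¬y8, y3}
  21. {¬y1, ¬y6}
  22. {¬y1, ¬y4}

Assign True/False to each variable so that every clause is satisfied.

y1=False  y2=False  y3=True  y4=True  y5=True  y6=False  y7=True  y8=True  y9=True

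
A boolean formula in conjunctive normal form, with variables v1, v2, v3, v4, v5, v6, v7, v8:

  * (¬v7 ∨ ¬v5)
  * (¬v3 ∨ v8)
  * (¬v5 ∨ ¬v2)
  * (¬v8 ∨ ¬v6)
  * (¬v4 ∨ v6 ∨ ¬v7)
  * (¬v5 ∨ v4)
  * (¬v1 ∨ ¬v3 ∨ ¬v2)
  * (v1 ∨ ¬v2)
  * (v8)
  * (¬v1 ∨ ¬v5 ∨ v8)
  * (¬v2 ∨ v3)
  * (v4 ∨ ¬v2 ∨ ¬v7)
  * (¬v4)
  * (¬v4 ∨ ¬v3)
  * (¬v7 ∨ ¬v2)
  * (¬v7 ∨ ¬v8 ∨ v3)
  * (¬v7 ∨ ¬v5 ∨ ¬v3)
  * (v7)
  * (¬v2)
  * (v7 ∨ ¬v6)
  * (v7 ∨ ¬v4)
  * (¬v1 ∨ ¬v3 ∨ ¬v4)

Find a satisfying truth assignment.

v1=F, v2=F, v3=T, v4=F, v5=F, v6=F, v7=T, v8=T

Check each clause:
  1. (¬v5 ∨ ¬v7) — ¬v5 is true.
  2. (¬v3 ∨ v8) — v8 is true.
  3. (¬v5 ∨ ¬v2) — ¬v5 is true.
  4. (¬v8 ∨ ¬v6) — ¬v6 is true.
  5. (v6 ∨ ¬v4 ∨ ¬v7) — ¬v4 is true.
  6. (¬v5 ∨ v4) — ¬v5 is true.
  7. (¬v1 ∨ ¬v2 ∨ ¬v3) — ¬v2 is true.
  8. (v1 ∨ ¬v2) — ¬v2 is true.
  9. (v8) — v8 is true.
  10. (¬v5 ∨ v8 ∨ ¬v1) — v8 is true.
  11. (¬v2 ∨ v3) — v3 is true.
  12. (¬v2 ∨ v4 ∨ ¬v7) — ¬v2 is true.
  13. (¬v4) — ¬v4 is true.
  14. (¬v3 ∨ ¬v4) — ¬v4 is true.
  15. (¬v2 ∨ ¬v7) — ¬v2 is true.
  16. (v3 ∨ ¬v7 ∨ ¬v8) — v3 is true.
  17. (¬v3 ∨ ¬v5 ∨ ¬v7) — ¬v5 is true.
  18. (v7) — v7 is true.
  19. (¬v2) — ¬v2 is true.
  20. (¬v6 ∨ v7) — ¬v6 is true.
  21. (v7 ∨ ¬v4) — ¬v4 is true.
  22. (¬v3 ∨ ¬v1 ∨ ¬v4) — ¬v4 is true.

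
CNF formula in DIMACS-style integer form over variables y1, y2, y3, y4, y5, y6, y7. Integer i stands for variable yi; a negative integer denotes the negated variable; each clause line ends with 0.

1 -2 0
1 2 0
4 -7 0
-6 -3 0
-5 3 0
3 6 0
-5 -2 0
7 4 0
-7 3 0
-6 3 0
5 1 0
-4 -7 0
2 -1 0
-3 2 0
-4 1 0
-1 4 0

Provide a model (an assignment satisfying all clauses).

y1 = T, y2 = T, y3 = T, y4 = T, y5 = F, y6 = F, y7 = F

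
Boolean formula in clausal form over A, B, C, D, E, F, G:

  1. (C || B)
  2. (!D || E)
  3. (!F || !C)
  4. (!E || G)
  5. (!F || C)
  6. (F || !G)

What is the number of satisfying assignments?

6

The models are:
  A=F B=F C=T D=F E=F F=F G=F
  A=F B=T C=F D=F E=F F=F G=F
  A=F B=T C=T D=F E=F F=F G=F
  A=T B=F C=T D=F E=F F=F G=F
  A=T B=T C=F D=F E=F F=F G=F
  A=T B=T C=T D=F E=F F=F G=F
Count: 6.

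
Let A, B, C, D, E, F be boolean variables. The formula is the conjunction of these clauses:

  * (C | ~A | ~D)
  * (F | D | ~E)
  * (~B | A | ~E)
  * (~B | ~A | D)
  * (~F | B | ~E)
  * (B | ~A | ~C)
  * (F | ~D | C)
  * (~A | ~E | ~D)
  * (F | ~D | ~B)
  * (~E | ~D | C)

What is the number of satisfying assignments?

17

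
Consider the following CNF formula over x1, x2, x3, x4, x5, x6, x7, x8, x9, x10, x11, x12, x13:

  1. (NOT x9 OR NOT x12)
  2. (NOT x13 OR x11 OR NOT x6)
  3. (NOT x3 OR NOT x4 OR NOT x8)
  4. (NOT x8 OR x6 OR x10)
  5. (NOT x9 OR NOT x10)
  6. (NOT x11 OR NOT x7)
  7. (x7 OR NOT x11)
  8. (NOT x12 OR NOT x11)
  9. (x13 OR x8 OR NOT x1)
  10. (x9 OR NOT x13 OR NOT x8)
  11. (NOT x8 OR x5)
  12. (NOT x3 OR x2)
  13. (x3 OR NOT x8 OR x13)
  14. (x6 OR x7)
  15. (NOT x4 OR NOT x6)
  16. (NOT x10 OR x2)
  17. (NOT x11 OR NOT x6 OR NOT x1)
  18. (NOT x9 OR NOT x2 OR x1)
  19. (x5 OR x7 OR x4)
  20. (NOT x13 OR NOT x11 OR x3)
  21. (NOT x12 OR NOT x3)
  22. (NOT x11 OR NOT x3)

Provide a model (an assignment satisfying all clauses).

x1 = False, x2 = False, x3 = False, x4 = False, x5 = True, x6 = False, x7 = True, x8 = False, x9 = False, x10 = False, x11 = False, x12 = True, x13 = True

x5 occurs only positively in the remaining clauses — set x5 = True.
Try x1 = False.
Set x2 = False and propagate.
  then x3 is forced to False.
  then x10 is forced to False.
The remaining clauses are satisfied by x4 = False, x6 = False, x7 = True, x8 = False, x9 = False, x11 = False, x12 = True, x13 = True.
Check each clause:
  1. (NOT x12 OR NOT x9) — NOT x9 is true.
  2. (NOT x13 OR NOT x6 OR x11) — NOT x6 is true.
  3. (NOT x4 OR NOT x8 OR NOT x3) — NOT x8 is true.
  4. (x10 OR x6 OR NOT x8) — NOT x8 is true.
  5. (NOT x10 OR NOT x9) — NOT x10 is true.
  6. (NOT x7 OR NOT x11) — NOT x11 is true.
  7. (NOT x11 OR x7) — NOT x11 is true.
  8. (NOT x12 OR NOT x11) — NOT x11 is true.
  9. (x13 OR x8 OR NOT x1) — x13 is true.
  10. (x9 OR NOT x8 OR NOT x13) — NOT x8 is true.
  11. (NOT x8 OR x5) — NOT x8 is true.
  12. (x2 OR NOT x3) — NOT x3 is true.
  13. (x3 OR x13 OR NOT x8) — NOT x8 is true.
  14. (x7 OR x6) — x7 is true.
  15. (NOT x4 OR NOT x6) — NOT x6 is true.
  16. (NOT x10 OR x2) — NOT x10 is true.
  17. (NOT x6 OR NOT x1 OR NOT x11) — NOT x6 is true.
  18. (x1 OR NOT x9 OR NOT x2) — NOT x2 is true.
  19. (x7 OR x4 OR x5) — x5 is true.
  20. (NOT x13 OR x3 OR NOT x11) — NOT x11 is true.
  21. (NOT x12 OR NOT x3) — NOT x3 is true.
  22. (NOT x11 OR NOT x3) — NOT x3 is true.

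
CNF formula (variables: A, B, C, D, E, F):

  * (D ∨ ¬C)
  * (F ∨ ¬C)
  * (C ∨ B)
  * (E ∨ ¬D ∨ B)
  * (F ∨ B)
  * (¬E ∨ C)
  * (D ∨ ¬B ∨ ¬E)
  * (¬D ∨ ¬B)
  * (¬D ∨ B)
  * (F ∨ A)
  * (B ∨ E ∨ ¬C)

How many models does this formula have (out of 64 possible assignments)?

The models are:
  A=0 B=1 C=0 D=0 E=0 F=1
  A=1 B=1 C=0 D=0 E=0 F=0
  A=1 B=1 C=0 D=0 E=0 F=1
That's 3 in total.

3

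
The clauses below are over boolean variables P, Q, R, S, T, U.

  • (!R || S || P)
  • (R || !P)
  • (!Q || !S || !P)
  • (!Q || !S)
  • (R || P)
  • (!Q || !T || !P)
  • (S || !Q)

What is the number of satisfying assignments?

12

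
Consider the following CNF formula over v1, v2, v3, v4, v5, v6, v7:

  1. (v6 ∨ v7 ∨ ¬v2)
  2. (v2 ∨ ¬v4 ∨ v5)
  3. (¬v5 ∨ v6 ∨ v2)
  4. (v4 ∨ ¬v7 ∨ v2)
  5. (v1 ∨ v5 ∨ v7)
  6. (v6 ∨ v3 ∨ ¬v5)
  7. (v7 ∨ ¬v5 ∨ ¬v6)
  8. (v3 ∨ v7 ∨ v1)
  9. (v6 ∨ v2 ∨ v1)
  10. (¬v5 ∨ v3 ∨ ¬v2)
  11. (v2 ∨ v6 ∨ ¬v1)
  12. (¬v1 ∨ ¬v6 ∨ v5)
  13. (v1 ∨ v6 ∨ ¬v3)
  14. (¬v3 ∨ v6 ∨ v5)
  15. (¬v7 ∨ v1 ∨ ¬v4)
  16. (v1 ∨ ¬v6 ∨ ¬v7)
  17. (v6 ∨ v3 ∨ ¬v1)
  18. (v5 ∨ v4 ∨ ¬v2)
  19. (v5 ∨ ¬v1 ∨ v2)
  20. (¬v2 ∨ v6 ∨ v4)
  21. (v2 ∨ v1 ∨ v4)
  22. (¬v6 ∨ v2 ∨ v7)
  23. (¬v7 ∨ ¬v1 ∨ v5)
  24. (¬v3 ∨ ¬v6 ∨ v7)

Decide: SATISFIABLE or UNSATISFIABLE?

SATISFIABLE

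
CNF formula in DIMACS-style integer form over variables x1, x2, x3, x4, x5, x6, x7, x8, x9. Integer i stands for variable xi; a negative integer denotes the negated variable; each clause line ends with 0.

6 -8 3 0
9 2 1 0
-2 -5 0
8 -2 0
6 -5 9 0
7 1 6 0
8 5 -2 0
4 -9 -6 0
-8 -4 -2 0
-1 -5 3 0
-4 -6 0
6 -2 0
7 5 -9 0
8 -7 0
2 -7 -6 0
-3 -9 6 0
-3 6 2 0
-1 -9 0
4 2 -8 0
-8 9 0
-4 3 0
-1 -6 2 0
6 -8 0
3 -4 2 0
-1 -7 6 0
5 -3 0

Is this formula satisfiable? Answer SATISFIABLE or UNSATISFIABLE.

SATISFIABLE

Try x1 = True.
  then x9 is forced to False.
  then x8 is forced to False.
  then x2 is forced to False.
  then x7 is forced to False.
  then x6 is forced to False.
  then x5 is forced to False.
  then x3 is forced to False.
  then x4 is forced to False.
Every clause has at least one true literal under this assignment.
So x1=T  x2=F  x3=F  x4=F  x5=F  x6=F  x7=F  x8=F  x9=F is a satisfying assignment.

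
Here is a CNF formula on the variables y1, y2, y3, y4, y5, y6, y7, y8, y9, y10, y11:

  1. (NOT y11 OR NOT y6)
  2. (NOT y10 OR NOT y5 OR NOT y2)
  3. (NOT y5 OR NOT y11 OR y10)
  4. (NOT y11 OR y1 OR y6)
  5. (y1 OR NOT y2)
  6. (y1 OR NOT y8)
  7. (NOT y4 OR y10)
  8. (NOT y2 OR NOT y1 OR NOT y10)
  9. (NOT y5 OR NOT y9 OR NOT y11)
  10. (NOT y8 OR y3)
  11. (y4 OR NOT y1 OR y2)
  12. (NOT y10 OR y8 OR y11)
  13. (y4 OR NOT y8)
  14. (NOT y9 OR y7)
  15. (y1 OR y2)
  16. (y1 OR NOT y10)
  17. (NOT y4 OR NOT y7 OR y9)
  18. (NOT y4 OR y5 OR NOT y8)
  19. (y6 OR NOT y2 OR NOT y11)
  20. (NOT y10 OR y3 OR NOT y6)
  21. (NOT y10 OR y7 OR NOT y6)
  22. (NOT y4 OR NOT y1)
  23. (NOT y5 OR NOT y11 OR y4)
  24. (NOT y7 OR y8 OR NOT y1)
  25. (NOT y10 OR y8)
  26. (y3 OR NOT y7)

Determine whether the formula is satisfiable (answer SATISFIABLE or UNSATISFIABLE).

SATISFIABLE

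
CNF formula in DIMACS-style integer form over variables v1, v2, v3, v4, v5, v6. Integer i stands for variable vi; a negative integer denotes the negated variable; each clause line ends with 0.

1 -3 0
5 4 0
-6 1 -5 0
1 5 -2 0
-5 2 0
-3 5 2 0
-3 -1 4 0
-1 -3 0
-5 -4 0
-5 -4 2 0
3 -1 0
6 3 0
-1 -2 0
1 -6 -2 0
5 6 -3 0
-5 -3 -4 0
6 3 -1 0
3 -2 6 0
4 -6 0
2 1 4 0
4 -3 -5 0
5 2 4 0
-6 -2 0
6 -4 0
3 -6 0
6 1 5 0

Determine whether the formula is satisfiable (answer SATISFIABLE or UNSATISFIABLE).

UNSATISFIABLE

v3 = True:
  propagation gives v1=True; an empty clause results — contradiction.
v3 = False:
  propagation gives v1=False, v6=True; an empty clause results — contradiction.
Every branch closes, so no satisfying assignment exists.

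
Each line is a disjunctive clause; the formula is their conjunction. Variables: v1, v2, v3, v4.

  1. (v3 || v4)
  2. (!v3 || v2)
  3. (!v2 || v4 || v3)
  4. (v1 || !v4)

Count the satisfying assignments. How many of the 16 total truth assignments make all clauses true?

The models are:
  v1=0 v2=1 v3=1 v4=0
  v1=1 v2=0 v3=0 v4=1
  v1=1 v2=1 v3=0 v4=1
  v1=1 v2=1 v3=1 v4=0
  v1=1 v2=1 v3=1 v4=1
That's 5 in total.

5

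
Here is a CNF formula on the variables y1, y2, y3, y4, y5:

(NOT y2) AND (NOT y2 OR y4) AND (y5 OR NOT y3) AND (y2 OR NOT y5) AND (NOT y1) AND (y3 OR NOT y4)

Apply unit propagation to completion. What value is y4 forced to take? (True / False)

Unit clause (NOT y2) sets y2 = False.
(y2 OR NOT y5) with y2 = False leaves only NOT y5, so y5 = False.
From (NOT y3 OR y5) and y5 = False: y3 = False.
Unit clause (NOT y1) sets y1 = False.
(NOT y4 OR y3): since y3 = False, the clause reduces to (NOT y4). y4 = False.

False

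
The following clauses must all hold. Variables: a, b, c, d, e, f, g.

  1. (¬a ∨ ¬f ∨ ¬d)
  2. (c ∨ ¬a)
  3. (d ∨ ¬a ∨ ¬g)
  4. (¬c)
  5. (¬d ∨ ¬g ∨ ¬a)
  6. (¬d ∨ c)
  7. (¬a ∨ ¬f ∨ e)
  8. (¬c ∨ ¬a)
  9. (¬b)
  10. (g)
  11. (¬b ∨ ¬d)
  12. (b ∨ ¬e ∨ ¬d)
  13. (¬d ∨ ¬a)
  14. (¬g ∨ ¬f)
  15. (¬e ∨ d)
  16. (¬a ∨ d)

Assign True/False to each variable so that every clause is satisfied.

a=0  b=0  c=0  d=0  e=0  f=0  g=1

The clause (¬c) is unit: c must be False.
Unit propagation: (¬a) forces a = False.
The clause (¬d) is unit: d must be False.
Unit propagation: (¬b) forces b = False.
Unit propagation: (g) forces g = True.
The clause (¬f) is unit: f must be False.
The clause (¬e) is unit: e must be False.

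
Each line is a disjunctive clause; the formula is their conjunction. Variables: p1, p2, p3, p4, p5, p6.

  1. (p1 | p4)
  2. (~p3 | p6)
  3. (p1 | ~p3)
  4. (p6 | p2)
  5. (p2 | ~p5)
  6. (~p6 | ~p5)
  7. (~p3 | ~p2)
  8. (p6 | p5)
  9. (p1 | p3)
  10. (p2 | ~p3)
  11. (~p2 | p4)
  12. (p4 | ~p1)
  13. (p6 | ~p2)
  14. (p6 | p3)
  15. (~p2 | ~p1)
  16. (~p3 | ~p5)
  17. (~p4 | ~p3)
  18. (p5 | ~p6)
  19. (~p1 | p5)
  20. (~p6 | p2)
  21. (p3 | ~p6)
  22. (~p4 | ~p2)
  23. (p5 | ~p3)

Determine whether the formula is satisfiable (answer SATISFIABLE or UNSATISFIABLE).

UNSATISFIABLE

p3 = True:
  propagation gives p6=True, p1=True, p5=False; an empty clause results — contradiction.
p3 = False:
  propagation gives p1=True, p4=True, p6=True; an empty clause results — contradiction.
Every branch closes, so no satisfying assignment exists.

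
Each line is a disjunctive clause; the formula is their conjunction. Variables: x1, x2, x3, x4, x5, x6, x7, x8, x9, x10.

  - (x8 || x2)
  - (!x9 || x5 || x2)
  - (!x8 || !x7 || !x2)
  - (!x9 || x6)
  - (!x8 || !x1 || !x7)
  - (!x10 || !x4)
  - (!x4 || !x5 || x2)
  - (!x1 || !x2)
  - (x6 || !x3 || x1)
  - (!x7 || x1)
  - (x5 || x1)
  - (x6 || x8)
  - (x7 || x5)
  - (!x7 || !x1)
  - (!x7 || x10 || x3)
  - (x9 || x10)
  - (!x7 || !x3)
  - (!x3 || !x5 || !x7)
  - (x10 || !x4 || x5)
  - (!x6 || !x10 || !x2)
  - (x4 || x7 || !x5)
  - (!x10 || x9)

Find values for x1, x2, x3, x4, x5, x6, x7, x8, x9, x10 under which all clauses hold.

x1=0, x2=1, x3=1, x4=1, x5=1, x6=1, x7=0, x8=1, x9=1, x10=0

Try x1 = False.
  then x7 is forced to False.
  then x5 is forced to True.
  then x4 is forced to True.
  then x10 is forced to False.
  then x2 is forced to True.
  then x9 is forced to True.
  then x6 is forced to True.
x3, x8 are now unconstrained; take x3 = True, x8 = True.
Every clause has at least one true literal under this assignment.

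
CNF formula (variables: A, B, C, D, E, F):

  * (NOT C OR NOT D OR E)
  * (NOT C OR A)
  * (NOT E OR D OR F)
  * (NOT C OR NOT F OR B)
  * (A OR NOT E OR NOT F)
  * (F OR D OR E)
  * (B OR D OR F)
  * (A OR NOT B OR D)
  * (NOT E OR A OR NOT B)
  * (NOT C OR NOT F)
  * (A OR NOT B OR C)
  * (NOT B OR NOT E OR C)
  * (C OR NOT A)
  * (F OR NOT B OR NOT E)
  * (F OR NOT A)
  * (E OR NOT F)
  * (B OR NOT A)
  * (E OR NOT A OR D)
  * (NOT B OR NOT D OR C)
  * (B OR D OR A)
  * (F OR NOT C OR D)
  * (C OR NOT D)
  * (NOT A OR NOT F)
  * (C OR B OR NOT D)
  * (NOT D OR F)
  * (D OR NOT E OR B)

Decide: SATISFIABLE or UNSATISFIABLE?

D = True:
  propagation gives C=True, E=True, A=True, F=False; an empty clause results — contradiction.
D = False:
  A = True:
    propagation gives C=True, F=False; an empty clause results — contradiction.
  A = False:
    propagation gives C=False, B=False; an empty clause results — contradiction.
Every branch closes, so no satisfying assignment exists.

UNSATISFIABLE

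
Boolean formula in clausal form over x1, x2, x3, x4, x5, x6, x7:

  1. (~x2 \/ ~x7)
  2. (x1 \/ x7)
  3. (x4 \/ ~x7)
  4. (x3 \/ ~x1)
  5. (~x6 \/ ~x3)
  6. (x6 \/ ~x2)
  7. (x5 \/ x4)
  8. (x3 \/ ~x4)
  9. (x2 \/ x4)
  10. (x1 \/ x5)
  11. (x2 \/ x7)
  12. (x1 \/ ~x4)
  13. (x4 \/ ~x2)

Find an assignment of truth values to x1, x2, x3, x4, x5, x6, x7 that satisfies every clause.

Branch on x1: take x1 = True.
  then x3 is forced to True.
  then x6 is forced to False.
  then x2 is forced to False.
  then x4 is forced to True.
  then x7 is forced to True.
x5 is now unconstrained; take x5 = False.
Every clause has at least one true literal under this assignment.

x1=T, x2=F, x3=T, x4=T, x5=F, x6=F, x7=T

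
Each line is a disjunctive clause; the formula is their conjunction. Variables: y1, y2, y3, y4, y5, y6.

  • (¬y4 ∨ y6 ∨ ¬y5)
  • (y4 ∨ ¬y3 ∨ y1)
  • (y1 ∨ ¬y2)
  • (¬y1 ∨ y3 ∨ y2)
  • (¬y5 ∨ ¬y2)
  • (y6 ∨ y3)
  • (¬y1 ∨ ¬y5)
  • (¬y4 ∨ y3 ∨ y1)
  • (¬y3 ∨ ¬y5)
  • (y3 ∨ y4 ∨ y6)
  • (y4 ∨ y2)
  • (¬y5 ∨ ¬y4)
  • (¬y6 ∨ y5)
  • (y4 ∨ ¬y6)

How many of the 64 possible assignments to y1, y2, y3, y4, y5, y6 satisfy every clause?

4

Satisfying assignments:
  y1=F y2=F y3=T y4=T y5=F y6=F
  y1=T y2=F y3=T y4=T y5=F y6=F
  y1=T y2=T y3=T y4=F y5=F y6=F
  y1=T y2=T y3=T y4=T y5=F y6=F
Count: 4.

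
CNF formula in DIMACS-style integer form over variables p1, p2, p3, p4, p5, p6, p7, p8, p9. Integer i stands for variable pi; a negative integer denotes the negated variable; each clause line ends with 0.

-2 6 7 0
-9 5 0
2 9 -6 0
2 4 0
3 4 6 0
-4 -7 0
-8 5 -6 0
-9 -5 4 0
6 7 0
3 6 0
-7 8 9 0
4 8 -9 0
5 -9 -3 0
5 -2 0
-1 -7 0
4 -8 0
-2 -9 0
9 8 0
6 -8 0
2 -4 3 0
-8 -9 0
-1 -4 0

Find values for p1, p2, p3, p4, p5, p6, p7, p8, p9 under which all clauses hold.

p1=F, p2=F, p3=T, p4=T, p5=T, p6=T, p7=F, p8=F, p9=T

Pure literal: p1 appears only negated; assign p1 = False.
Branch on p2: take p2 = False.
  then p4 is forced to True.
  then p7 is forced to False.
  then p6 is forced to True.
  then p9 is forced to True.
  then p5 is forced to True.
  then p3 is forced to True.
  then p8 is forced to False.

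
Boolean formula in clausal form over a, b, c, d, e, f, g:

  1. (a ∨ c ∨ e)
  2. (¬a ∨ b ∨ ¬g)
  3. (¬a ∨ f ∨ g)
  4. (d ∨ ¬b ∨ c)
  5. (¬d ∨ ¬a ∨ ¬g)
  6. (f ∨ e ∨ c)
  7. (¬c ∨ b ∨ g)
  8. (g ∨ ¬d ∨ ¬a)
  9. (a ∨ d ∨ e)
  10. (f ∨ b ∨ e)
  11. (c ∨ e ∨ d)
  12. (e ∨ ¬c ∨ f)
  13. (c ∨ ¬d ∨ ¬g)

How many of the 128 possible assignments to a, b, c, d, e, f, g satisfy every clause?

29

Split on c, then a.
  c=T, a=T: 5 of the 32 assignments to (b,d,e,f,g) work.
  c=T, a=F: 15 of the 32 assignments to (b,d,e,f,g) work.
  c=F, a=T: remaining (b,d,e,f,g) ∈ {(F,F,T,T,F)} — 1.
  c=F, a=F: f free; 4 ways for (b,d,e,g) × 2^1 = 8.
Total: 5 + 15 + 1 + 8 = 29.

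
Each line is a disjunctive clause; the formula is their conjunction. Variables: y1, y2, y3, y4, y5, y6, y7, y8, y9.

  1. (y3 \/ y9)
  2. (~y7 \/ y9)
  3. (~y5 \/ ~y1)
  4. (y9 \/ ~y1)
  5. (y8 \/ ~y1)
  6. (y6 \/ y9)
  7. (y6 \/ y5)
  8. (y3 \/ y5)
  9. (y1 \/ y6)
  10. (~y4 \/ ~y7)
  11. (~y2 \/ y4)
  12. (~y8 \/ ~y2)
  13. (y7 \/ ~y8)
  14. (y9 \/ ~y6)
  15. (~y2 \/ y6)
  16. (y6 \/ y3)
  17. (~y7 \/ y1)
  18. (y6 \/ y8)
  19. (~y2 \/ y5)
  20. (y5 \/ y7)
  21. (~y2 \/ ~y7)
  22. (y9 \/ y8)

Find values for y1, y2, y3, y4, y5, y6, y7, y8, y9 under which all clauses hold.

y2 occurs only negated in the remaining clauses — set y2 = False.
y9 occurs only positively in the remaining clauses — set y9 = True.
Set y1 = False and propagate.
  then y6 is forced to True.
  then y7 is forced to False.
  then y8 is forced to False.
  then y5 is forced to True.
y3, y4 are now unconstrained; take y3 = False, y4 = False.

y1=False, y2=False, y3=False, y4=False, y5=True, y6=True, y7=False, y8=False, y9=True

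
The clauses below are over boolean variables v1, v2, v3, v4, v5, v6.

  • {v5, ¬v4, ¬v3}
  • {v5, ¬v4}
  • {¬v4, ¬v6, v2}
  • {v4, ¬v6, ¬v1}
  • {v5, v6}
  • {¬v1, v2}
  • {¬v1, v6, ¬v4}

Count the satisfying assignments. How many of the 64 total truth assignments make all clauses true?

Split on v4, then v6.
  v4=1, v6=1: remaining (v1,v2,v3,v5) ∈ {(0,1,0,1); (0,1,1,1); (1,1,0,1); (1,1,1,1)} — 4.
  v4=1, v6=0: remaining (v1,v2,v3,v5) ∈ {(0,0,0,1); (0,0,1,1); (0,1,0,1); (0,1,1,1)} — 4.
  v4=0, v6=1: forces v1=0; v2, v3, v5 free → 2^3 = 8.
  v4=0, v6=0: v3 free; 3 ways for (v1,v2,v5) × 2^1 = 6.
Total: 4 + 4 + 8 + 6 = 22.

22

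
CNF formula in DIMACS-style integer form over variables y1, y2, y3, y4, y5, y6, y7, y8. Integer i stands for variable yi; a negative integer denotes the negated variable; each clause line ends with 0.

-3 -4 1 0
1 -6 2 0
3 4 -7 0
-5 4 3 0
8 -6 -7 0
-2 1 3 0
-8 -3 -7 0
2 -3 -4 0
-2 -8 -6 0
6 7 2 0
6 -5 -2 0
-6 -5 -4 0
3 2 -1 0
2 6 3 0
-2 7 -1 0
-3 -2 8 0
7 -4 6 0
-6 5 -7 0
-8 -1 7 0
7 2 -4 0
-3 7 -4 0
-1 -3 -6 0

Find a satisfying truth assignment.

Try y1 = False.
Try y2 = True.
  then y3 is forced to True.
  then y4 is forced to False.
  then y8 is forced to True.
  then y7 is forced to False.
  then y6 is forced to False.
  then y5 is forced to False.
Every clause has at least one true literal under this assignment.
Check each clause:
  1. (y1 ∨ ¬y3 ∨ ¬y4) — ¬y4 is true.
  2. (¬y6 ∨ y1 ∨ y2) — ¬y6 is true.
  3. (¬y7 ∨ y4 ∨ y3) — ¬y7 is true.
  4. (y4 ∨ y3 ∨ ¬y5) — y3 is true.
  5. (¬y6 ∨ y8 ∨ ¬y7) — y8 is true.
  6. (¬y2 ∨ y3 ∨ y1) — y3 is true.
  7. (¬y7 ∨ ¬y3 ∨ ¬y8) — ¬y7 is true.
  8. (y2 ∨ ¬y4 ∨ ¬y3) — y2 is true.
  9. (¬y8 ∨ ¬y6 ∨ ¬y2) — ¬y6 is true.
  10. (y2 ∨ y7 ∨ y6) — y2 is true.
  11. (¬y5 ∨ y6 ∨ ¬y2) — ¬y5 is true.
  12. (¬y5 ∨ ¬y6 ∨ ¬y4) — ¬y6 is true.
  13. (¬y1 ∨ y2 ∨ y3) — y2 is true.
  14. (y2 ∨ y3 ∨ y6) — y2 is true.
  15. (¬y2 ∨ y7 ∨ ¬y1) — ¬y1 is true.
  16. (y8 ∨ ¬y3 ∨ ¬y2) — y8 is true.
  17. (y7 ∨ ¬y4 ∨ y6) — ¬y4 is true.
  18. (¬y7 ∨ y5 ∨ ¬y6) — ¬y7 is true.
  19. (¬y8 ∨ y7 ∨ ¬y1) — ¬y1 is true.
  20. (y2 ∨ ¬y4 ∨ y7) — y2 is true.
  21. (y7 ∨ ¬y4 ∨ ¬y3) — ¬y4 is true.
  22. (¬y3 ∨ ¬y6 ∨ ¬y1) — ¬y6 is true.

y1 = False, y2 = True, y3 = True, y4 = False, y5 = False, y6 = False, y7 = False, y8 = True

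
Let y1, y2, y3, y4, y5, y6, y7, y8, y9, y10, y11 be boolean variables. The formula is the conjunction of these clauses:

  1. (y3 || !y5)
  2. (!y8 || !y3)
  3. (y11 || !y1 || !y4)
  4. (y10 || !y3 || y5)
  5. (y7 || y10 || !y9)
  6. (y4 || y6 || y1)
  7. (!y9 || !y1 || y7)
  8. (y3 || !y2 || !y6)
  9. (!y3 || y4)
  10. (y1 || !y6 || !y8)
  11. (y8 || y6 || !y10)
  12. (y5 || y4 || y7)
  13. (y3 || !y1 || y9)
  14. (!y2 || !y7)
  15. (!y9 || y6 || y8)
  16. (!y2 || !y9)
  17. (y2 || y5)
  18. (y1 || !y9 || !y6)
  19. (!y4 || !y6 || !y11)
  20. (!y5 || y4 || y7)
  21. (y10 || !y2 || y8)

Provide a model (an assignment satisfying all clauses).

Branch on y1: take y1 = False.
Set y2 = False and propagate.
  then y5 is forced to True.
  then y3 is forced to True.
  then y8 is forced to False.
  then y4 is forced to True.
For the remaining variables, y6 = True, y7 = True, y9 = False, y10 = False, y11 = False works.

y1=False  y2=False  y3=True  y4=True  y5=True  y6=True  y7=True  y8=False  y9=False  y10=False  y11=False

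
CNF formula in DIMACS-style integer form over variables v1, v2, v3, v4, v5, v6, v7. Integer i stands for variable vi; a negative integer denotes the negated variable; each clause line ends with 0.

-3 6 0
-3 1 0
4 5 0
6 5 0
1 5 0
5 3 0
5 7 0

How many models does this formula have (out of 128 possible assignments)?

42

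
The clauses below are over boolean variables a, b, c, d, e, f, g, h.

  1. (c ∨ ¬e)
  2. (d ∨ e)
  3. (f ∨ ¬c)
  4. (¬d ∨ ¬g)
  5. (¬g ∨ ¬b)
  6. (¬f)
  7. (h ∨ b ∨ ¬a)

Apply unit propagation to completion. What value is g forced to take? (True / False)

False

Unit clause (¬f) sets f = False.
From (¬c ∨ f) and f = False: c = False.
In (¬e ∨ c), c is now false; ¬e must hold, so e = False.
From (d ∨ e) and e = False: d = True.
From (¬g ∨ ¬d) and d = True: g = False.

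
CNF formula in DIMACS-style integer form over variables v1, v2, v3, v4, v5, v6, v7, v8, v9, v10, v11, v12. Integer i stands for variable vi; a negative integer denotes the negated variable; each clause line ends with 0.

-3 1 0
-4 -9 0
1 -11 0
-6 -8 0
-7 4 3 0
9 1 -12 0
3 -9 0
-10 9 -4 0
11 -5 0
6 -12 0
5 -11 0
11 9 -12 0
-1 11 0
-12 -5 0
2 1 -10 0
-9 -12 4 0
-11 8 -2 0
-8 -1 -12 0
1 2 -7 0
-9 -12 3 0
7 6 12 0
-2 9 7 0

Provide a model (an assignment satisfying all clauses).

v1 = True  v2 = False  v3 = True  v4 = True  v5 = True  v6 = True  v7 = False  v8 = False  v9 = False  v10 = False  v11 = True  v12 = False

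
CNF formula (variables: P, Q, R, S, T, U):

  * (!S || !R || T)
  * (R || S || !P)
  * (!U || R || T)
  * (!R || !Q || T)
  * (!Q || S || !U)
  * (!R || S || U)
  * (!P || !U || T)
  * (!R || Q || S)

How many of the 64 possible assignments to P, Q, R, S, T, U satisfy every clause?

Case analysis on R and S:
  R=1, S=1: forces T=1; P, Q, U free → 2^3 = 8.
  R=1, S=0: a clause becomes empty — 0.
  R=0, S=1: P, Q free; 3 ways for (T,U) × 2^2 = 12.
  R=0, S=0: 5 of the 16 assignments to (P,Q,T,U) work.
Total: 8 + 0 + 12 + 5 = 25.

25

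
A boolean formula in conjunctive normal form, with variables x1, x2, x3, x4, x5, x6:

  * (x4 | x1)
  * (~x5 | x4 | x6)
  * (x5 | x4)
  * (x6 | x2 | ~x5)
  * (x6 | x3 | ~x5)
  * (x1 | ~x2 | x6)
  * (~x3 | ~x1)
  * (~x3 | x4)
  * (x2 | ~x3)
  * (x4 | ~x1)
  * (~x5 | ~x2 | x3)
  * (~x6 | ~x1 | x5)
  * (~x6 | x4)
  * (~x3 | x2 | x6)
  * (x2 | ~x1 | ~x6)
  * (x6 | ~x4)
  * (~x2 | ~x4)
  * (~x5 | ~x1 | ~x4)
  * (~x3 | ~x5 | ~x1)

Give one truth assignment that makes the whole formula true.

x1=False, x2=False, x3=False, x4=True, x5=False, x6=True

Set x1 = False and propagate.
  then x4 is forced to True.
  then x6 is forced to True.
  then x2 is forced to False.
  then x3 is forced to False.
x5 is now unconstrained; take x5 = False.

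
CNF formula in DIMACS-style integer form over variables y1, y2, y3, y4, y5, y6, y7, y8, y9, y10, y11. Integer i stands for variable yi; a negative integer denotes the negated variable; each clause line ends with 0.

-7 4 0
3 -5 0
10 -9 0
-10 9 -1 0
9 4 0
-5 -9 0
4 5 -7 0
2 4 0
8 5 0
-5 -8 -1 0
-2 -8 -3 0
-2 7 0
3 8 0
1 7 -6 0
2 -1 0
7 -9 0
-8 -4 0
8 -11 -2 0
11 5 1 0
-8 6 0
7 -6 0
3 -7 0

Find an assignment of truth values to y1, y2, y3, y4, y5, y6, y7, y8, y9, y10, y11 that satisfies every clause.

y1=0, y2=0, y3=1, y4=1, y5=1, y6=0, y7=1, y8=0, y9=0, y10=1, y11=0

Branch on y1: take y1 = False.
Set y2 = False and propagate.
  then y4 is forced to True.
  then y8 is forced to False.
  then y5 is forced to True.
  then y3 is forced to True.
  then y9 is forced to False.
The remaining clauses are satisfied by y6 = False, y7 = True, y10 = True, y11 = False.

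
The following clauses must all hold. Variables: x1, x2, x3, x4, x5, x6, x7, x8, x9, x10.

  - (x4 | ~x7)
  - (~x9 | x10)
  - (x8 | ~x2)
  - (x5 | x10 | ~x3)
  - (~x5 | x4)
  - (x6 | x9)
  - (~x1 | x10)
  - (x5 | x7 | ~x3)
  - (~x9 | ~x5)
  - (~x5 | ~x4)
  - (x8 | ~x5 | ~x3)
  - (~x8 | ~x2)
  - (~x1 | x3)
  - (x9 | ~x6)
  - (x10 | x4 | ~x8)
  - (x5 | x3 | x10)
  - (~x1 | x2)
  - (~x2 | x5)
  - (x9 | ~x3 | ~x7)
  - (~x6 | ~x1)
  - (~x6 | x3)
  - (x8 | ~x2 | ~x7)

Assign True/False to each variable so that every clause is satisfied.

x1=False, x2=False, x3=True, x4=True, x5=False, x6=False, x7=True, x8=False, x9=True, x10=True

x1 occurs only negated in the remaining clauses — set x1 = False.
Pure literal: x10 appears only positively; assign x10 = True.
Branch on x2: take x2 = False.
The remaining clauses are satisfied by x3 = True, x4 = True, x5 = False, x6 = False, x7 = True, x8 = False, x9 = True.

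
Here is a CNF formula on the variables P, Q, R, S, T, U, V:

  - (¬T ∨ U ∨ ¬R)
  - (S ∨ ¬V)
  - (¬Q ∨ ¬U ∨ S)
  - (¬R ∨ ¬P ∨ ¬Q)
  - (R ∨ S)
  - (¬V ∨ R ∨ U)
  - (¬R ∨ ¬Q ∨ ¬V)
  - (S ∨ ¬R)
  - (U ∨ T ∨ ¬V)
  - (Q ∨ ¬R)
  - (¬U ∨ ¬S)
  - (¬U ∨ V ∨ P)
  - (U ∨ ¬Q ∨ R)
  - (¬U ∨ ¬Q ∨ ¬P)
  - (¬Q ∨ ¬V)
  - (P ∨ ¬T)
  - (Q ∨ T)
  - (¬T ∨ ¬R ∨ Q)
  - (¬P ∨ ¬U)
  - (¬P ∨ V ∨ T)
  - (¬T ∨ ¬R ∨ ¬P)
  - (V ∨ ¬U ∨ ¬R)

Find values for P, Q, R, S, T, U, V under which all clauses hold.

P=False, Q=True, R=True, S=True, T=False, U=False, V=False

Set P = False and propagate.
  then T is forced to False.
  then Q is forced to True.
  then V is forced to False.
  then U is forced to False.
  then R is forced to True.
  then S is forced to True.
Every clause has at least one true literal under this assignment.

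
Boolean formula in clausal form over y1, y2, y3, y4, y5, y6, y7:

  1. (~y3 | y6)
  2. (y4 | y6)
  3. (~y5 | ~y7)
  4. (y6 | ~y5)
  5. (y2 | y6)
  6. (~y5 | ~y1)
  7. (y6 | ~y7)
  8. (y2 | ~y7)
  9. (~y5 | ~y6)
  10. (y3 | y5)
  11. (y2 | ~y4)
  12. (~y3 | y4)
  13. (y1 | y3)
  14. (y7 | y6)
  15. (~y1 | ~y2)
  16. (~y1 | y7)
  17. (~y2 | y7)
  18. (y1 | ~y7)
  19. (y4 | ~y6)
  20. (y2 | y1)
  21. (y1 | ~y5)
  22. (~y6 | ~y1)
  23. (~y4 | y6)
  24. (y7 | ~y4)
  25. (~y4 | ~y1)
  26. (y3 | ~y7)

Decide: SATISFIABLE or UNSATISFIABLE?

y6 = True:
  propagation gives y5=False, y3=True, y4=True, y2=True; an empty clause results — contradiction.
y6 = False:
  propagation gives y3=False, y4=True; an empty clause results — contradiction.
Every branch closes, so no satisfying assignment exists.

UNSATISFIABLE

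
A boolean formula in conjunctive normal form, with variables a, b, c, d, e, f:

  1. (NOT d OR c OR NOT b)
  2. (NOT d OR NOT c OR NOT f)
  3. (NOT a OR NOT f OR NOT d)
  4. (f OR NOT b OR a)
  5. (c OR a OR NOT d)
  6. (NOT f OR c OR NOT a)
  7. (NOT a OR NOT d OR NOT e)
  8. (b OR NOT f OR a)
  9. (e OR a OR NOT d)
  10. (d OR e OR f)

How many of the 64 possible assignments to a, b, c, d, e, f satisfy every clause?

Case analysis on a and d:
  a=T, d=T: remaining (b,c,e,f) ∈ {(F,F,F,F); (F,T,F,F); (T,T,F,F)} — 3.
  a=T, d=F: b free; 4 ways for (c,e,f) × 2^1 = 8.
  a=F, d=T: remaining (b,c,e,f) ∈ {(F,T,T,F)} — 1.
  a=F, d=F: c free; 3 ways for (b,e,f) × 2^1 = 6.
Total: 3 + 8 + 1 + 6 = 18.

18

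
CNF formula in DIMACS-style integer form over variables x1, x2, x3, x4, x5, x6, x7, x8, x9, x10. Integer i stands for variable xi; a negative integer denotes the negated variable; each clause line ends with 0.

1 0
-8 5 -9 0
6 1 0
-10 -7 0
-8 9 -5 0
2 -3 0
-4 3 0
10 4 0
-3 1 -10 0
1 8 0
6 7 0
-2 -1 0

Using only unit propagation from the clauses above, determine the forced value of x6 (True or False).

True

(x1) stands alone — x1 = True.
(~x1 | ~x2): since x1 = True, the clause reduces to (~x2). x2 = False.
In (~x3 | x2), x2 is now false; ~x3 must hold, so x3 = False.
(~x4 | x3): since x3 = False, the clause reduces to (~x4). x4 = False.
(x4 | x10): since x4 = False, the clause reduces to (x10). x10 = True.
From (~x7 | ~x10) and x10 = True: x7 = False.
In (x6 | x7), x7 is now false; x6 must hold, so x6 = True.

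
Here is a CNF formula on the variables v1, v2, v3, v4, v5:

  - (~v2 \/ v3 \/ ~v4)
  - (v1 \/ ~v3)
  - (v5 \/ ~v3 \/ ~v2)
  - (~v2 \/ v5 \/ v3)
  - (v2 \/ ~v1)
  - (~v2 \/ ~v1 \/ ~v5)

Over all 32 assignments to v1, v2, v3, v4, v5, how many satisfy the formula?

5

The models are:
  v1=0 v2=0 v3=0 v4=0 v5=0
  v1=0 v2=0 v3=0 v4=0 v5=1
  v1=0 v2=0 v3=0 v4=1 v5=0
  v1=0 v2=0 v3=0 v4=1 v5=1
  v1=0 v2=1 v3=0 v4=0 v5=1
Count: 5.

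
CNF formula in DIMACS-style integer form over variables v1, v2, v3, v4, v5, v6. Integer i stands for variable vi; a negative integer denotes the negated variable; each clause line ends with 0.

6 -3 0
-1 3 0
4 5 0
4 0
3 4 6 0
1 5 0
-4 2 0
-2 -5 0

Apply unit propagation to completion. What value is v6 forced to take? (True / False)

True

Unit clause (v4) sets v4 = True.
(NOT v4 OR v2) with v4 = True leaves only v2, so v2 = True.
(NOT v5 OR NOT v2): since v2 = True, the clause reduces to (NOT v5). v5 = False.
(v5 OR v1): since v5 = False, the clause reduces to (v1). v1 = True.
(NOT v1 OR v3) with v1 = True leaves only v3, so v3 = True.
From (v6 OR NOT v3) and v3 = True: v6 = True.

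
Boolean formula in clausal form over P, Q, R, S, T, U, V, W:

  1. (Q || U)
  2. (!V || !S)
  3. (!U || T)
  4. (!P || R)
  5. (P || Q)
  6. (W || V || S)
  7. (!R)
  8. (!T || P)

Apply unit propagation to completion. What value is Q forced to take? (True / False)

(!R) stands alone — R = False.
In (R || !P), R is now false; !P must hold, so P = False.
From (Q || P) and P = False: Q = True.

True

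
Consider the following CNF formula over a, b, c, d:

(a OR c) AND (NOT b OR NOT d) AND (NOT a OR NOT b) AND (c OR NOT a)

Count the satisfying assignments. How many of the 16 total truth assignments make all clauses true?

The models are:
  a=F b=F c=T d=F
  a=F b=F c=T d=T
  a=F b=T c=T d=F
  a=T b=F c=T d=F
  a=T b=F c=T d=T
That's 5 in total.

5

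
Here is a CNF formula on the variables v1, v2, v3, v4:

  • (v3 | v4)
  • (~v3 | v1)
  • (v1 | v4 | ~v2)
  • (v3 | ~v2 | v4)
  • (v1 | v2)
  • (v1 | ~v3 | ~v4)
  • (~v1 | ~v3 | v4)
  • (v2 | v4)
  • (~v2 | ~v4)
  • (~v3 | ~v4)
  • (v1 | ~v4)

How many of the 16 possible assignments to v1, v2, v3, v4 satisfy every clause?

1

The models are:
  v1=1 v2=0 v3=0 v4=1
Count: 1.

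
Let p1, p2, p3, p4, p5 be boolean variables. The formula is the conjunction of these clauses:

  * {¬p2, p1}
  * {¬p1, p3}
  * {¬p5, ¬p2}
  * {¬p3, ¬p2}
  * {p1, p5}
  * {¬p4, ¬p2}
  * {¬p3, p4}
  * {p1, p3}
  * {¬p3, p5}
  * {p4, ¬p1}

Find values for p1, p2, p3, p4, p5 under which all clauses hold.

p1=F  p2=F  p3=T  p4=T  p5=T

Pure literal: p2 appears only negated; assign p2 = False.
Set p1 = False and propagate.
  then p5 is forced to True.
  then p3 is forced to True.
  then p4 is forced to True.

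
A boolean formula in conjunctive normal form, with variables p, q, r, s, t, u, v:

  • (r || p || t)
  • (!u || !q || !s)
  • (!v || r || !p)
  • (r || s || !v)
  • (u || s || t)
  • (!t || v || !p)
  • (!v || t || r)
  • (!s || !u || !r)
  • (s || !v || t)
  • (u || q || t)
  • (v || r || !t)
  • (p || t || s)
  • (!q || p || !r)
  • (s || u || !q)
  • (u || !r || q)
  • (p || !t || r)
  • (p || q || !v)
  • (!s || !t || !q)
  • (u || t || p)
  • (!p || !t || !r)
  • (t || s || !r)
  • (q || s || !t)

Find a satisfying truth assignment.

p = 1  q = 1  r = 1  s = 1  t = 0  u = 0  v = 0

Check each clause:
  1. (t || p || r) — p is true.
  2. (!u || !q || !s) — !u is true.
  3. (r || !p || !v) — !v is true.
  4. (s || !v || r) — !v is true.
  5. (u || s || t) — s is true.
  6. (!p || v || !t) — !t is true.
  7. (!v || t || r) — !v is true.
  8. (!s || !r || !u) — !u is true.
  9. (t || !v || s) — !v is true.
  10. (t || u || q) — q is true.
  11. (r || !t || v) — r is true.
  12. (p || t || s) — p is true.
  13. (!q || p || !r) — p is true.
  14. (s || !q || u) — s is true.
  15. (q || u || !r) — q is true.
  16. (!t || p || r) — p is true.
  17. (q || !v || p) — !v is true.
  18. (!t || !q || !s) — !t is true.
  19. (t || p || u) — p is true.
  20. (!p || !t || !r) — !t is true.
  21. (!r || t || s) — s is true.
  22. (!t || q || s) — q is true.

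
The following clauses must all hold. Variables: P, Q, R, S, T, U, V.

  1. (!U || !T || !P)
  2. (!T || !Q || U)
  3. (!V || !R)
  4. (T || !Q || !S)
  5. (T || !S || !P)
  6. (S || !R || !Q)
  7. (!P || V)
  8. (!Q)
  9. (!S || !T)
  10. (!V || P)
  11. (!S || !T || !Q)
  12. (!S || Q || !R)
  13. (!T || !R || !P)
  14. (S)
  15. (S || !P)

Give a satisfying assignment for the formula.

P=F, Q=F, R=F, S=T, T=F, U=T, V=F

The clause (!Q) is unit: Q must be False.
(S) is a unit clause, so S = True.
Unit propagation: (!T) forces T = False.
The clause (!P) is unit: P must be False.
(!V) is a unit clause, so V = False.
Unit propagation: (!R) forces R = False.
U is now unconstrained; take U = True.
Check each clause:
  1. (!P || !T || !U) — !T is true.
  2. (!T || U || !Q) — !T is true.
  3. (!R || !V) — !V is true.
  4. (T || !S || !Q) — !Q is true.
  5. (!S || T || !P) — !P is true.
  6. (S || !Q || !R) — S is true.
  7. (V || !P) — !P is true.
  8. (!Q) — !Q is true.
  9. (!T || !S) — !T is true.
  10. (P || !V) — !V is true.
  11. (!T || !Q || !S) — !T is true.
  12. (Q || !R || !S) — !R is true.
  13. (!P || !T || !R) — !T is true.
  14. (S) — S is true.
  15. (S || !P) — S is true.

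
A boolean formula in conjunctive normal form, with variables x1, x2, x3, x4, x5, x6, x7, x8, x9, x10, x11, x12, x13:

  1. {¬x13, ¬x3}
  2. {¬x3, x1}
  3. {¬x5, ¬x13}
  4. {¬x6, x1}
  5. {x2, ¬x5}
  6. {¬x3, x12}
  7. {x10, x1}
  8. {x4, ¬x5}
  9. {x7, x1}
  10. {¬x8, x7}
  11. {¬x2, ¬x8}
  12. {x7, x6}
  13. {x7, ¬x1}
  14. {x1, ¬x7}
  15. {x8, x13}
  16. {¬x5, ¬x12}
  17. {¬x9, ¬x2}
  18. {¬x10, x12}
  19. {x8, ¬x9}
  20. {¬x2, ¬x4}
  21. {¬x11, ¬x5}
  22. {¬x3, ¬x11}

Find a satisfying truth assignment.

x1=T  x2=T  x3=F  x4=F  x5=F  x6=F  x7=T  x8=F  x9=F  x10=T  x11=T  x12=T  x13=T

x3 occurs only negated in the remaining clauses — set x3 = False.
Pure literal: x5 appears only negated; assign x5 = False.
Set x1 = True and propagate.
  then x7 is forced to True.
Set x2 = True and propagate.
  then x8 is forced to False.
  then x13 is forced to True.
  then x9 is forced to False.
  then x4 is forced to False.
The remaining clauses are satisfied by x6 = False, x10 = True, x11 = True, x12 = True.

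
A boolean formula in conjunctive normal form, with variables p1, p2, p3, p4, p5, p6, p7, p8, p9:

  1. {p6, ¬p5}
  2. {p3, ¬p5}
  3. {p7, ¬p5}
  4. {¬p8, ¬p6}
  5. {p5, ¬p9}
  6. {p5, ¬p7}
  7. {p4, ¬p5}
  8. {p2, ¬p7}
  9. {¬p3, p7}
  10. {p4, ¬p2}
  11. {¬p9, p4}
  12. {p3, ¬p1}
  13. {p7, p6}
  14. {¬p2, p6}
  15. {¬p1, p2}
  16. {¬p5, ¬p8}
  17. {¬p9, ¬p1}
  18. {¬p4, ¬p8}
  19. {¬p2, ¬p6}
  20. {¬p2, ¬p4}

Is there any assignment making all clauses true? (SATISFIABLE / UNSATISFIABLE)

p1 occurs only negated in the remaining clauses — set p1 = False.
p8 occurs only negated in the remaining clauses — set p8 = False.
Set p2 = False and propagate.
  then p7 is forced to False.
  then p5 is forced to False.
  then p9 is forced to False.
  then p3 is forced to False.
  then p6 is forced to True.
p4 is now unconstrained; take p4 = True.
So p1=False, p2=False, p3=False, p4=True, p5=False, p6=True, p7=False, p8=False, p9=False is a satisfying assignment.

SATISFIABLE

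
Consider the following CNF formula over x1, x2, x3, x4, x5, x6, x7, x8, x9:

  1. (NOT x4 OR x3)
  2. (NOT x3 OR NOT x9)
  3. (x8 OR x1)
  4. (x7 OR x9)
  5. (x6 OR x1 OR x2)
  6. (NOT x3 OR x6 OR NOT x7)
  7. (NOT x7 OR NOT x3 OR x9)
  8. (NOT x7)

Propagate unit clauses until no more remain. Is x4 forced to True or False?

False

Unit clause (NOT x7) sets x7 = False.
(x7 OR x9): since x7 = False, the clause reduces to (x9). x9 = True.
In (NOT x3 OR NOT x9), NOT x9 is now false; NOT x3 must hold, so x3 = False.
From (x3 OR NOT x4) and x3 = False: x4 = False.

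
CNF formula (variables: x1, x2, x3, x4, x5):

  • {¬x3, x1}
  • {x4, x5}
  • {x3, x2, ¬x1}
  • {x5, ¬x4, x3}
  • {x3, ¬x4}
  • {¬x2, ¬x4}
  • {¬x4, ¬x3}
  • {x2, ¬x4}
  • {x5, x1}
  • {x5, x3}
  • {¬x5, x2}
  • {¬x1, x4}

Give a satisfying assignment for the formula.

x1=F, x2=T, x3=F, x4=F, x5=T

Check each clause:
  1. {¬x3, x1} — ¬x3 is true.
  2. {x4, x5} — x5 is true.
  3. {x3, x2, ¬x1} — x2 is true.
  4. {¬x4, x3, x5} — ¬x4 is true.
  5. {¬x4, x3} — ¬x4 is true.
  6. {¬x2, ¬x4} — ¬x4 is true.
  7. {¬x4, ¬x3} — ¬x4 is true.
  8. {¬x4, x2} — x2 is true.
  9. {x1, x5} — x5 is true.
  10. {x5, x3} — x5 is true.
  11. {¬x5, x2} — x2 is true.
  12. {¬x1, x4} — ¬x1 is true.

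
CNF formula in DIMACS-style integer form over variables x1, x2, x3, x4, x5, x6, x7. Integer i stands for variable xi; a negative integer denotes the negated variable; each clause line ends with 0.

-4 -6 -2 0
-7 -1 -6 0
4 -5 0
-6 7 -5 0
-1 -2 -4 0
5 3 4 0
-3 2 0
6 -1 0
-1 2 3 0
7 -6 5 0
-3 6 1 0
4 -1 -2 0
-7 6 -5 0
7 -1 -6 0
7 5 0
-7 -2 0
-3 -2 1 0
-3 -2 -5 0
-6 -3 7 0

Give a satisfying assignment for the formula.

x1 = F, x2 = T, x3 = F, x4 = T, x5 = T, x6 = F, x7 = F

Check each clause:
  1. (~x6 \/ ~x4 \/ ~x2) — ~x6 is true.
  2. (~x6 \/ ~x1 \/ ~x7) — ~x7 is true.
  3. (~x5 \/ x4) — x4 is true.
  4. (x7 \/ ~x5 \/ ~x6) — ~x6 is true.
  5. (~x4 \/ ~x1 \/ ~x2) — ~x1 is true.
  6. (x5 \/ x3 \/ x4) — x4 is true.
  7. (~x3 \/ x2) — x2 is true.
  8. (~x1 \/ x6) — ~x1 is true.
  9. (~x1 \/ x2 \/ x3) — x2 is true.
  10. (x7 \/ x5 \/ ~x6) — ~x6 is true.
  11. (~x3 \/ x1 \/ x6) — ~x3 is true.
  12. (~x1 \/ ~x2 \/ x4) — x4 is true.
  13. (x6 \/ ~x7 \/ ~x5) — ~x7 is true.
  14. (~x1 \/ ~x6 \/ x7) — ~x6 is true.
  15. (x7 \/ x5) — x5 is true.
  16. (~x2 \/ ~x7) — ~x7 is true.
  17. (x1 \/ ~x2 \/ ~x3) — ~x3 is true.
  18. (~x2 \/ ~x3 \/ ~x5) — ~x3 is true.
  19. (~x3 \/ ~x6 \/ x7) — ~x6 is true.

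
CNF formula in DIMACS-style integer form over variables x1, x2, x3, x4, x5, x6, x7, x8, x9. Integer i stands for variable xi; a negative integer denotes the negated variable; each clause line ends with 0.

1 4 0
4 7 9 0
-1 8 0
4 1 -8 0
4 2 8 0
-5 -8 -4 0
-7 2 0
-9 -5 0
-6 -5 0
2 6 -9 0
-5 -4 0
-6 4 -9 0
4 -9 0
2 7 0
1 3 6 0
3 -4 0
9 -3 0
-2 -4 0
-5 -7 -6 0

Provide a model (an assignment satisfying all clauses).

x1=T, x2=T, x3=F, x4=F, x5=F, x6=T, x7=T, x8=T, x9=F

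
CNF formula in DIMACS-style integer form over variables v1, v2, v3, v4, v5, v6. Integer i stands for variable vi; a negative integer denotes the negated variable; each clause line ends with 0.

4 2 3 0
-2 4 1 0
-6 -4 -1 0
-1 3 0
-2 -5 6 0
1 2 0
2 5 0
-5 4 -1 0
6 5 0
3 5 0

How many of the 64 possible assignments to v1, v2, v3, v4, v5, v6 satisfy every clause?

5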